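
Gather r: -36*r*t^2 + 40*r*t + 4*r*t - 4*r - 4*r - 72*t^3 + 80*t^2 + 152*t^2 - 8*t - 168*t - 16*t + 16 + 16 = r*(-36*t^2 + 44*t - 8) - 72*t^3 + 232*t^2 - 192*t + 32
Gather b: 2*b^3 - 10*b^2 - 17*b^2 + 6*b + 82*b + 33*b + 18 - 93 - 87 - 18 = 2*b^3 - 27*b^2 + 121*b - 180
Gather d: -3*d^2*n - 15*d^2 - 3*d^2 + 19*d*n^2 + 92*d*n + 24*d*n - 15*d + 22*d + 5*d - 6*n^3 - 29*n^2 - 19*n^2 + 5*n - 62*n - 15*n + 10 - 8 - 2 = d^2*(-3*n - 18) + d*(19*n^2 + 116*n + 12) - 6*n^3 - 48*n^2 - 72*n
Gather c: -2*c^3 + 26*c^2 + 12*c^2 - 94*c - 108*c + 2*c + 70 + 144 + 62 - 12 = -2*c^3 + 38*c^2 - 200*c + 264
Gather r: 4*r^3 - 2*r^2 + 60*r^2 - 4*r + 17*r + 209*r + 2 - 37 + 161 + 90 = 4*r^3 + 58*r^2 + 222*r + 216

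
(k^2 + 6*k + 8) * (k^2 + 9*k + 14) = k^4 + 15*k^3 + 76*k^2 + 156*k + 112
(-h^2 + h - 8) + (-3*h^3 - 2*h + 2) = -3*h^3 - h^2 - h - 6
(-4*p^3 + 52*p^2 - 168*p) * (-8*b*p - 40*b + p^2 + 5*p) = 32*b*p^4 - 256*b*p^3 - 736*b*p^2 + 6720*b*p - 4*p^5 + 32*p^4 + 92*p^3 - 840*p^2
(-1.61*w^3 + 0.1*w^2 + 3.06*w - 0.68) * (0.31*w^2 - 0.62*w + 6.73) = -0.4991*w^5 + 1.0292*w^4 - 9.9487*w^3 - 1.435*w^2 + 21.0154*w - 4.5764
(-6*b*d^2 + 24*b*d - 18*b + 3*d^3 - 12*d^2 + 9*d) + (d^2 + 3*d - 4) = -6*b*d^2 + 24*b*d - 18*b + 3*d^3 - 11*d^2 + 12*d - 4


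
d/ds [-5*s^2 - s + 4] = -10*s - 1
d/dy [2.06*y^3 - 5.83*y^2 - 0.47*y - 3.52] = 6.18*y^2 - 11.66*y - 0.47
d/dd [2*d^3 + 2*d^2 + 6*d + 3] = 6*d^2 + 4*d + 6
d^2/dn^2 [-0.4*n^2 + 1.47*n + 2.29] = -0.800000000000000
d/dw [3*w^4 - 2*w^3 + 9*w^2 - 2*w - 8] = 12*w^3 - 6*w^2 + 18*w - 2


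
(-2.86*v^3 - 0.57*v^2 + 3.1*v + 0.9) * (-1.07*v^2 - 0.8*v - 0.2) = 3.0602*v^5 + 2.8979*v^4 - 2.289*v^3 - 3.329*v^2 - 1.34*v - 0.18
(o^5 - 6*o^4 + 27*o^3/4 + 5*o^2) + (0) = o^5 - 6*o^4 + 27*o^3/4 + 5*o^2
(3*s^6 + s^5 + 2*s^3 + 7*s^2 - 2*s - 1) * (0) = 0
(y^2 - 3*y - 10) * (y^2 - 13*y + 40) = y^4 - 16*y^3 + 69*y^2 + 10*y - 400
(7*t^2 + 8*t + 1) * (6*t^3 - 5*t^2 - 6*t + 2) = 42*t^5 + 13*t^4 - 76*t^3 - 39*t^2 + 10*t + 2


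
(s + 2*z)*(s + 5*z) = s^2 + 7*s*z + 10*z^2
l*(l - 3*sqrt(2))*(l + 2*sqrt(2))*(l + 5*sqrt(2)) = l^4 + 4*sqrt(2)*l^3 - 22*l^2 - 60*sqrt(2)*l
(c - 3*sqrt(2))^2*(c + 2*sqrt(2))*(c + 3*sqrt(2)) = c^4 - sqrt(2)*c^3 - 30*c^2 + 18*sqrt(2)*c + 216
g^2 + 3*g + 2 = (g + 1)*(g + 2)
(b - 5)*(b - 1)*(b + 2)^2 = b^4 - 2*b^3 - 15*b^2 - 4*b + 20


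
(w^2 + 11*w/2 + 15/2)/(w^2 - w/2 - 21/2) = (2*w + 5)/(2*w - 7)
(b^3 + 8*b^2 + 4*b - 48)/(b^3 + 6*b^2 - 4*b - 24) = (b + 4)/(b + 2)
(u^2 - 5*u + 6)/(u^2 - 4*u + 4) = (u - 3)/(u - 2)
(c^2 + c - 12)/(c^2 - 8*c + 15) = (c + 4)/(c - 5)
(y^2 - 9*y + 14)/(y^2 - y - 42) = (y - 2)/(y + 6)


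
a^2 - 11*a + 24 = (a - 8)*(a - 3)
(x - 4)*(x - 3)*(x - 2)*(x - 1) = x^4 - 10*x^3 + 35*x^2 - 50*x + 24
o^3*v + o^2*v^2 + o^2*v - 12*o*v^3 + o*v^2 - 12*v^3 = (o - 3*v)*(o + 4*v)*(o*v + v)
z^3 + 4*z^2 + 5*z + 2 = (z + 1)^2*(z + 2)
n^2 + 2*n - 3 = (n - 1)*(n + 3)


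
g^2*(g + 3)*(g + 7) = g^4 + 10*g^3 + 21*g^2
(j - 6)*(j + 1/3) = j^2 - 17*j/3 - 2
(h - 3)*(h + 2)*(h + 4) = h^3 + 3*h^2 - 10*h - 24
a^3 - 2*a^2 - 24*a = a*(a - 6)*(a + 4)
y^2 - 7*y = y*(y - 7)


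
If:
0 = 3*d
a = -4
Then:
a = -4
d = 0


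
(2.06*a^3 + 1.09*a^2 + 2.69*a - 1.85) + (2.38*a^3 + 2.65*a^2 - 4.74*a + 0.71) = 4.44*a^3 + 3.74*a^2 - 2.05*a - 1.14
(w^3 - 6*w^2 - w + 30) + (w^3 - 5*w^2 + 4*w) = 2*w^3 - 11*w^2 + 3*w + 30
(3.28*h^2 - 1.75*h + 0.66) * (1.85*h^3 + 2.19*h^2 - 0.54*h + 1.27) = 6.068*h^5 + 3.9457*h^4 - 4.3827*h^3 + 6.556*h^2 - 2.5789*h + 0.8382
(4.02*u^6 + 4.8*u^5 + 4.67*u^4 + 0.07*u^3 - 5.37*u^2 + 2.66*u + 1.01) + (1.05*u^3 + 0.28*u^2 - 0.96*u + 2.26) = 4.02*u^6 + 4.8*u^5 + 4.67*u^4 + 1.12*u^3 - 5.09*u^2 + 1.7*u + 3.27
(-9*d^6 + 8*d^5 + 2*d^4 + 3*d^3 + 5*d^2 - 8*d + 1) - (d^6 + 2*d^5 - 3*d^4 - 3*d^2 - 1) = -10*d^6 + 6*d^5 + 5*d^4 + 3*d^3 + 8*d^2 - 8*d + 2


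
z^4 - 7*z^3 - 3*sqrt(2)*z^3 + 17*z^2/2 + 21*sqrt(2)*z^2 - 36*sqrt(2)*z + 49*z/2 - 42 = (z - 4)*(z - 3)*(z - 7*sqrt(2)/2)*(z + sqrt(2)/2)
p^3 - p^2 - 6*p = p*(p - 3)*(p + 2)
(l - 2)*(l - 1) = l^2 - 3*l + 2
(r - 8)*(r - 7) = r^2 - 15*r + 56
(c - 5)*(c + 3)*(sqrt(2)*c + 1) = sqrt(2)*c^3 - 2*sqrt(2)*c^2 + c^2 - 15*sqrt(2)*c - 2*c - 15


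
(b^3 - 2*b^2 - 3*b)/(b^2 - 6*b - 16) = b*(-b^2 + 2*b + 3)/(-b^2 + 6*b + 16)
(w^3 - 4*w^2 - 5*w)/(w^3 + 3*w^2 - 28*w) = (w^2 - 4*w - 5)/(w^2 + 3*w - 28)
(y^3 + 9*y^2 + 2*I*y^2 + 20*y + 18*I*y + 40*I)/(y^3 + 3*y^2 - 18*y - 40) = (y^2 + 2*y*(2 + I) + 8*I)/(y^2 - 2*y - 8)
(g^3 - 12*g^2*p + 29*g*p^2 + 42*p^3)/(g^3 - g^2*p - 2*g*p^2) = (-g^2 + 13*g*p - 42*p^2)/(g*(-g + 2*p))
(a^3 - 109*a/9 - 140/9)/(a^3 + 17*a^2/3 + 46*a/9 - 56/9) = (3*a^2 - 7*a - 20)/(3*a^2 + 10*a - 8)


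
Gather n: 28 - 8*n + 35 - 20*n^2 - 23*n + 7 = -20*n^2 - 31*n + 70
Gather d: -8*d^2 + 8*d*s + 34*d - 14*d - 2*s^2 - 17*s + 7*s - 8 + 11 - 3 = -8*d^2 + d*(8*s + 20) - 2*s^2 - 10*s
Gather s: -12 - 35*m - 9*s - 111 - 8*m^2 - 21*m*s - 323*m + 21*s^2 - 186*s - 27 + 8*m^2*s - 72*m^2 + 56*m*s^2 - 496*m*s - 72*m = -80*m^2 - 430*m + s^2*(56*m + 21) + s*(8*m^2 - 517*m - 195) - 150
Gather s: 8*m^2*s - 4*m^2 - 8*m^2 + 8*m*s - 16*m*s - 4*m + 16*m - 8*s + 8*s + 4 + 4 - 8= -12*m^2 + 12*m + s*(8*m^2 - 8*m)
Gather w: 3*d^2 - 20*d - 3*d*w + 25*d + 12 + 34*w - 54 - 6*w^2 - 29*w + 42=3*d^2 + 5*d - 6*w^2 + w*(5 - 3*d)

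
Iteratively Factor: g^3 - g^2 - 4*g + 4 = (g - 1)*(g^2 - 4) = (g - 1)*(g + 2)*(g - 2)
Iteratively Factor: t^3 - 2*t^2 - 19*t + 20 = (t - 5)*(t^2 + 3*t - 4) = (t - 5)*(t + 4)*(t - 1)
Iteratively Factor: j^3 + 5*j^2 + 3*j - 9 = (j + 3)*(j^2 + 2*j - 3) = (j + 3)^2*(j - 1)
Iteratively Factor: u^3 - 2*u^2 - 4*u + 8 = (u + 2)*(u^2 - 4*u + 4) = (u - 2)*(u + 2)*(u - 2)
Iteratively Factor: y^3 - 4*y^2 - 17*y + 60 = (y - 5)*(y^2 + y - 12) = (y - 5)*(y + 4)*(y - 3)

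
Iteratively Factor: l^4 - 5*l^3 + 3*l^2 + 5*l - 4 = (l - 1)*(l^3 - 4*l^2 - l + 4) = (l - 4)*(l - 1)*(l^2 - 1) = (l - 4)*(l - 1)*(l + 1)*(l - 1)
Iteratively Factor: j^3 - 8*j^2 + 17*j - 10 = (j - 1)*(j^2 - 7*j + 10) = (j - 5)*(j - 1)*(j - 2)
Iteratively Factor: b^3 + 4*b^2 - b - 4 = (b + 4)*(b^2 - 1) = (b - 1)*(b + 4)*(b + 1)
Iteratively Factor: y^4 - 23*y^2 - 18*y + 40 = (y - 5)*(y^3 + 5*y^2 + 2*y - 8) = (y - 5)*(y + 4)*(y^2 + y - 2) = (y - 5)*(y - 1)*(y + 4)*(y + 2)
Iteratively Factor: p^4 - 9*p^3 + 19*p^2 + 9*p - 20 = (p - 5)*(p^3 - 4*p^2 - p + 4) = (p - 5)*(p - 1)*(p^2 - 3*p - 4) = (p - 5)*(p - 4)*(p - 1)*(p + 1)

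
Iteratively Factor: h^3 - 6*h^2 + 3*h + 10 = (h - 5)*(h^2 - h - 2) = (h - 5)*(h - 2)*(h + 1)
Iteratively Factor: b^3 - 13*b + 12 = (b - 3)*(b^2 + 3*b - 4) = (b - 3)*(b + 4)*(b - 1)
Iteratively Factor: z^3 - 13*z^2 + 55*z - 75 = (z - 5)*(z^2 - 8*z + 15) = (z - 5)^2*(z - 3)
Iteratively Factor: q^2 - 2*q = (q - 2)*(q)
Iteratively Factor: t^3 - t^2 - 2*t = (t - 2)*(t^2 + t) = t*(t - 2)*(t + 1)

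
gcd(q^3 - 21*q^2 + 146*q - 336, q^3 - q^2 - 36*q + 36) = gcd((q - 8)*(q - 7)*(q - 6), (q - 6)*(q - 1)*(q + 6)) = q - 6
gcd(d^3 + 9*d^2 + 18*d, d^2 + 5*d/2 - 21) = d + 6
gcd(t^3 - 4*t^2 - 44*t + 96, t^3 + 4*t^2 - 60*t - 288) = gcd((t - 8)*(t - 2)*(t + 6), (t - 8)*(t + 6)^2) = t^2 - 2*t - 48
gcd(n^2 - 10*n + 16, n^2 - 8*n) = n - 8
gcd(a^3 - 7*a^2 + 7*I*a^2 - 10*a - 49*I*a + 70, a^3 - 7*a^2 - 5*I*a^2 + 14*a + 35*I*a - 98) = a^2 + a*(-7 + 2*I) - 14*I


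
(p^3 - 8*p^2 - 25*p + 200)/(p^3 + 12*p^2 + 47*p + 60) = (p^2 - 13*p + 40)/(p^2 + 7*p + 12)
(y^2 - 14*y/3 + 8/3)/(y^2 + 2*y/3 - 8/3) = (3*y^2 - 14*y + 8)/(3*y^2 + 2*y - 8)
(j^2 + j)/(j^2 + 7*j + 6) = j/(j + 6)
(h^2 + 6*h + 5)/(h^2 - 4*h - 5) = (h + 5)/(h - 5)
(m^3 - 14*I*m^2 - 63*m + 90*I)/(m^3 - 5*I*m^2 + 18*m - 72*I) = (m - 5*I)/(m + 4*I)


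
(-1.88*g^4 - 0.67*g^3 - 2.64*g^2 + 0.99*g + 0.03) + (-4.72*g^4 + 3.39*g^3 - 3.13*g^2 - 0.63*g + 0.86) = -6.6*g^4 + 2.72*g^3 - 5.77*g^2 + 0.36*g + 0.89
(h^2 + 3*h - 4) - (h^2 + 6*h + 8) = -3*h - 12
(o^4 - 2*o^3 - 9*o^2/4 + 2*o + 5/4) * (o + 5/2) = o^5 + o^4/2 - 29*o^3/4 - 29*o^2/8 + 25*o/4 + 25/8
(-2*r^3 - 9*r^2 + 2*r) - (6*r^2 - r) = -2*r^3 - 15*r^2 + 3*r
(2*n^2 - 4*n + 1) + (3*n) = 2*n^2 - n + 1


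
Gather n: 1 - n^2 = 1 - n^2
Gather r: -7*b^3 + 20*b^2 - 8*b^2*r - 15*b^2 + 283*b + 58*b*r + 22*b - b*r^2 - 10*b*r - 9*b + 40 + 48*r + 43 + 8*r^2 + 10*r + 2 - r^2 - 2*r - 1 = -7*b^3 + 5*b^2 + 296*b + r^2*(7 - b) + r*(-8*b^2 + 48*b + 56) + 84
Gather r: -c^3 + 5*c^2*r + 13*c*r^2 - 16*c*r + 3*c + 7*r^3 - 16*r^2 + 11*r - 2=-c^3 + 3*c + 7*r^3 + r^2*(13*c - 16) + r*(5*c^2 - 16*c + 11) - 2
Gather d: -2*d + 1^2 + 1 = 2 - 2*d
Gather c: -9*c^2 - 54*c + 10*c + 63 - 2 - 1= -9*c^2 - 44*c + 60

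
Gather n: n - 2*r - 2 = n - 2*r - 2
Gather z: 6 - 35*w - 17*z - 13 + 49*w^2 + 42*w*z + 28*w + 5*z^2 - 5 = 49*w^2 - 7*w + 5*z^2 + z*(42*w - 17) - 12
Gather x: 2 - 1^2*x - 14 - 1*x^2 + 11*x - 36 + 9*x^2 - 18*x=8*x^2 - 8*x - 48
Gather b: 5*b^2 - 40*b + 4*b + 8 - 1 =5*b^2 - 36*b + 7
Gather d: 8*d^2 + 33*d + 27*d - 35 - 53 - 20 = 8*d^2 + 60*d - 108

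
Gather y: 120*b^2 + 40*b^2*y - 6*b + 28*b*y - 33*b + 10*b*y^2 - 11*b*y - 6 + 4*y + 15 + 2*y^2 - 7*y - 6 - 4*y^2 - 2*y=120*b^2 - 39*b + y^2*(10*b - 2) + y*(40*b^2 + 17*b - 5) + 3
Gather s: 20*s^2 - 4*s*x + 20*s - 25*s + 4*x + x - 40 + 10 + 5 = 20*s^2 + s*(-4*x - 5) + 5*x - 25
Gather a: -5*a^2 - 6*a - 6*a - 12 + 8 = -5*a^2 - 12*a - 4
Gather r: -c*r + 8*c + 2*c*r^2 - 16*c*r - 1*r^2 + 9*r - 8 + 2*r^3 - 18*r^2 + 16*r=8*c + 2*r^3 + r^2*(2*c - 19) + r*(25 - 17*c) - 8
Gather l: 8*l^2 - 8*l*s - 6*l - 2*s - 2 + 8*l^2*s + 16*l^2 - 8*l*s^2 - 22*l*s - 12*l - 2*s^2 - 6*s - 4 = l^2*(8*s + 24) + l*(-8*s^2 - 30*s - 18) - 2*s^2 - 8*s - 6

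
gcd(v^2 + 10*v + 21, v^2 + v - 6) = v + 3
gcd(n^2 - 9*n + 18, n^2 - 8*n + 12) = n - 6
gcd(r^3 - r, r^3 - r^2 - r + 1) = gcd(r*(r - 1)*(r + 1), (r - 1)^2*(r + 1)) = r^2 - 1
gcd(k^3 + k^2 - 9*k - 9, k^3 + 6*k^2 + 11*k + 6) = k^2 + 4*k + 3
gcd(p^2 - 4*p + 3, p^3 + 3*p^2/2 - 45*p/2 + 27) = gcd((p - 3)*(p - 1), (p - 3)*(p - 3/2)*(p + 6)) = p - 3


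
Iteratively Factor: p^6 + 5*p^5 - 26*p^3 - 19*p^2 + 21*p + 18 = (p + 1)*(p^5 + 4*p^4 - 4*p^3 - 22*p^2 + 3*p + 18) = (p + 1)*(p + 3)*(p^4 + p^3 - 7*p^2 - p + 6) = (p + 1)*(p + 3)^2*(p^3 - 2*p^2 - p + 2) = (p + 1)^2*(p + 3)^2*(p^2 - 3*p + 2) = (p - 2)*(p + 1)^2*(p + 3)^2*(p - 1)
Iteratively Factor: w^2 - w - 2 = (w - 2)*(w + 1)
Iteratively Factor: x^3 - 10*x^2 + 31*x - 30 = (x - 2)*(x^2 - 8*x + 15) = (x - 5)*(x - 2)*(x - 3)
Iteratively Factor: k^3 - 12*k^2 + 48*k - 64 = (k - 4)*(k^2 - 8*k + 16) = (k - 4)^2*(k - 4)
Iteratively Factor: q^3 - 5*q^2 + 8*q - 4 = (q - 2)*(q^2 - 3*q + 2) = (q - 2)^2*(q - 1)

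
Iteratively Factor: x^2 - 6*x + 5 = (x - 5)*(x - 1)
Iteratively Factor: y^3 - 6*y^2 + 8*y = (y)*(y^2 - 6*y + 8) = y*(y - 2)*(y - 4)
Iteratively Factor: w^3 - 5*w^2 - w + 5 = (w - 1)*(w^2 - 4*w - 5) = (w - 5)*(w - 1)*(w + 1)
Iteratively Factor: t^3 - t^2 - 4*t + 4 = (t + 2)*(t^2 - 3*t + 2) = (t - 2)*(t + 2)*(t - 1)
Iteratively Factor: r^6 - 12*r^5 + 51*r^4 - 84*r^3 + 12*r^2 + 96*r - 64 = (r - 1)*(r^5 - 11*r^4 + 40*r^3 - 44*r^2 - 32*r + 64) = (r - 1)*(r + 1)*(r^4 - 12*r^3 + 52*r^2 - 96*r + 64) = (r - 4)*(r - 1)*(r + 1)*(r^3 - 8*r^2 + 20*r - 16) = (r - 4)*(r - 2)*(r - 1)*(r + 1)*(r^2 - 6*r + 8) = (r - 4)^2*(r - 2)*(r - 1)*(r + 1)*(r - 2)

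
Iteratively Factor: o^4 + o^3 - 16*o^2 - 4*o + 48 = (o - 2)*(o^3 + 3*o^2 - 10*o - 24) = (o - 2)*(o + 2)*(o^2 + o - 12) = (o - 3)*(o - 2)*(o + 2)*(o + 4)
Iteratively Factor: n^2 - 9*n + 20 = (n - 5)*(n - 4)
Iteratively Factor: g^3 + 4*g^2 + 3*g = (g + 3)*(g^2 + g) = (g + 1)*(g + 3)*(g)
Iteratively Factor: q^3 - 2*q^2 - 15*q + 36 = (q - 3)*(q^2 + q - 12) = (q - 3)^2*(q + 4)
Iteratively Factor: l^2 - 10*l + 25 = (l - 5)*(l - 5)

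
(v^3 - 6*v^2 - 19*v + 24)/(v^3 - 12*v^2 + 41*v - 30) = (v^2 - 5*v - 24)/(v^2 - 11*v + 30)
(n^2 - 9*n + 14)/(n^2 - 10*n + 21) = (n - 2)/(n - 3)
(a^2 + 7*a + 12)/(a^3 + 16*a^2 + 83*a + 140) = (a + 3)/(a^2 + 12*a + 35)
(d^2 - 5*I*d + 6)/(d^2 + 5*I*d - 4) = (d - 6*I)/(d + 4*I)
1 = 1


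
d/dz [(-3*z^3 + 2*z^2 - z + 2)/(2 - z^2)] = (3*z^4 - 19*z^2 + 12*z - 2)/(z^4 - 4*z^2 + 4)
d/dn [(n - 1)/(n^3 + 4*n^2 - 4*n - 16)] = (n^3 + 4*n^2 - 4*n - (n - 1)*(3*n^2 + 8*n - 4) - 16)/(n^3 + 4*n^2 - 4*n - 16)^2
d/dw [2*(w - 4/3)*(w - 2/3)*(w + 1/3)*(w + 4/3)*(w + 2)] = 10*w^4 + 40*w^3/3 - 16*w^2 - 368*w/27 + 256/81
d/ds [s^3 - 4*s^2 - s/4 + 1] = 3*s^2 - 8*s - 1/4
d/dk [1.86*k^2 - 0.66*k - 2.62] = 3.72*k - 0.66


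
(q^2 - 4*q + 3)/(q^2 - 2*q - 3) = (q - 1)/(q + 1)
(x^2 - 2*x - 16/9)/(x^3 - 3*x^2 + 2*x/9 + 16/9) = 1/(x - 1)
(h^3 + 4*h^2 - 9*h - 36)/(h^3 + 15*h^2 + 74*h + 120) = (h^2 - 9)/(h^2 + 11*h + 30)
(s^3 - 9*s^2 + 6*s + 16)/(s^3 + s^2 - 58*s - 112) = (s^2 - s - 2)/(s^2 + 9*s + 14)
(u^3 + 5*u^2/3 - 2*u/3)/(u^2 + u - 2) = u*(3*u - 1)/(3*(u - 1))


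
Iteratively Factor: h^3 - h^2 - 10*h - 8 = (h - 4)*(h^2 + 3*h + 2) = (h - 4)*(h + 2)*(h + 1)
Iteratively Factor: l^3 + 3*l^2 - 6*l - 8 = (l + 1)*(l^2 + 2*l - 8) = (l + 1)*(l + 4)*(l - 2)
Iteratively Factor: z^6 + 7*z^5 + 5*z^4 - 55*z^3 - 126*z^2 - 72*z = (z)*(z^5 + 7*z^4 + 5*z^3 - 55*z^2 - 126*z - 72) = z*(z + 1)*(z^4 + 6*z^3 - z^2 - 54*z - 72) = z*(z + 1)*(z + 2)*(z^3 + 4*z^2 - 9*z - 36) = z*(z + 1)*(z + 2)*(z + 3)*(z^2 + z - 12) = z*(z - 3)*(z + 1)*(z + 2)*(z + 3)*(z + 4)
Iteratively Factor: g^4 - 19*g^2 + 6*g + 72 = (g + 4)*(g^3 - 4*g^2 - 3*g + 18) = (g + 2)*(g + 4)*(g^2 - 6*g + 9) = (g - 3)*(g + 2)*(g + 4)*(g - 3)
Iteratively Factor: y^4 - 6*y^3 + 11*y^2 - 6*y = (y - 1)*(y^3 - 5*y^2 + 6*y) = (y - 3)*(y - 1)*(y^2 - 2*y) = y*(y - 3)*(y - 1)*(y - 2)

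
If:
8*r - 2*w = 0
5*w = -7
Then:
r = -7/20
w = -7/5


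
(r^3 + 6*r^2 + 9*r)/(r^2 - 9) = r*(r + 3)/(r - 3)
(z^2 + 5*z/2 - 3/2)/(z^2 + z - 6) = (z - 1/2)/(z - 2)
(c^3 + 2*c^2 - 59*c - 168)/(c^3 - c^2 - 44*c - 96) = (c + 7)/(c + 4)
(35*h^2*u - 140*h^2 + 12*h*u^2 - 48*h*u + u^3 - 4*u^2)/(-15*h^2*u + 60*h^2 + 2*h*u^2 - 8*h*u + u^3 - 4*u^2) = (7*h + u)/(-3*h + u)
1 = 1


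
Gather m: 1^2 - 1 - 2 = -2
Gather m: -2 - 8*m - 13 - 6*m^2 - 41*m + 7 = -6*m^2 - 49*m - 8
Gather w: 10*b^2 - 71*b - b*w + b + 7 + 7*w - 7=10*b^2 - 70*b + w*(7 - b)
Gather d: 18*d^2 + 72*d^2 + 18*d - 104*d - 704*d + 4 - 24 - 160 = 90*d^2 - 790*d - 180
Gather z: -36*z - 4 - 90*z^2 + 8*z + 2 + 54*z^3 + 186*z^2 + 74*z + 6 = 54*z^3 + 96*z^2 + 46*z + 4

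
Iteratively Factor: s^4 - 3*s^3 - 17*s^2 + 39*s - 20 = (s - 1)*(s^3 - 2*s^2 - 19*s + 20) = (s - 1)^2*(s^2 - s - 20) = (s - 5)*(s - 1)^2*(s + 4)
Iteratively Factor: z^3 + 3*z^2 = (z)*(z^2 + 3*z) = z^2*(z + 3)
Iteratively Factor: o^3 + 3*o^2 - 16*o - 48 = (o - 4)*(o^2 + 7*o + 12) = (o - 4)*(o + 3)*(o + 4)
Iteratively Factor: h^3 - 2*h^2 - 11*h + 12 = (h + 3)*(h^2 - 5*h + 4) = (h - 1)*(h + 3)*(h - 4)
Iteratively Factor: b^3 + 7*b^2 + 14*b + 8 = (b + 2)*(b^2 + 5*b + 4) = (b + 1)*(b + 2)*(b + 4)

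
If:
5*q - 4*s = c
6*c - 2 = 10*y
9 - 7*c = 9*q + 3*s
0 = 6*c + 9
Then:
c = -3/2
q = 49/34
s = 37/17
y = -11/10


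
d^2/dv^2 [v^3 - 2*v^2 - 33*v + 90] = 6*v - 4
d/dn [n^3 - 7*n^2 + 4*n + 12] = 3*n^2 - 14*n + 4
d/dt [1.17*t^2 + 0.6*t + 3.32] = 2.34*t + 0.6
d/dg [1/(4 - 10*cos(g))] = -5*sin(g)/(2*(5*cos(g) - 2)^2)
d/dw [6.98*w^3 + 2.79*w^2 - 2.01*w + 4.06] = 20.94*w^2 + 5.58*w - 2.01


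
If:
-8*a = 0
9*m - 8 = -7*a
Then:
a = 0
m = 8/9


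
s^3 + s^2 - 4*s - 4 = (s - 2)*(s + 1)*(s + 2)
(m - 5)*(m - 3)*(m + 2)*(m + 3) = m^4 - 3*m^3 - 19*m^2 + 27*m + 90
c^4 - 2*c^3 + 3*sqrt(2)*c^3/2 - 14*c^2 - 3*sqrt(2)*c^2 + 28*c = c*(c - 2)*(c - 2*sqrt(2))*(c + 7*sqrt(2)/2)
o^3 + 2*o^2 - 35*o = o*(o - 5)*(o + 7)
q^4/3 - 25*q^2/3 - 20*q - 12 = (q/3 + 1)*(q - 6)*(q + 1)*(q + 2)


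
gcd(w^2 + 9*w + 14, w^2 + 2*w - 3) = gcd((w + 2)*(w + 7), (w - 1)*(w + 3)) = 1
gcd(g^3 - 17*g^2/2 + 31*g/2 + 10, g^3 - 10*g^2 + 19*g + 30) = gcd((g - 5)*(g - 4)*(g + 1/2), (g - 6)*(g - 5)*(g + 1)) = g - 5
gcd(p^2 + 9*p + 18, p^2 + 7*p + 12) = p + 3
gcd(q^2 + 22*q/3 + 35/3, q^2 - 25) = q + 5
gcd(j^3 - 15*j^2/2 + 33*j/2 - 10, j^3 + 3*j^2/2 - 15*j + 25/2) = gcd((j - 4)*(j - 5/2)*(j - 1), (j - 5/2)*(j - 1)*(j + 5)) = j^2 - 7*j/2 + 5/2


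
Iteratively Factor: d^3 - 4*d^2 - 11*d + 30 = (d - 2)*(d^2 - 2*d - 15) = (d - 2)*(d + 3)*(d - 5)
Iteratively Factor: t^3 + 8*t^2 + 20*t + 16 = (t + 2)*(t^2 + 6*t + 8) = (t + 2)*(t + 4)*(t + 2)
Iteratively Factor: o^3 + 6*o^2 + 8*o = (o + 2)*(o^2 + 4*o) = o*(o + 2)*(o + 4)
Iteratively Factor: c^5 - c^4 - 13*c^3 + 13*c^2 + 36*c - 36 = (c - 3)*(c^4 + 2*c^3 - 7*c^2 - 8*c + 12) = (c - 3)*(c - 1)*(c^3 + 3*c^2 - 4*c - 12) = (c - 3)*(c - 1)*(c + 3)*(c^2 - 4) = (c - 3)*(c - 2)*(c - 1)*(c + 3)*(c + 2)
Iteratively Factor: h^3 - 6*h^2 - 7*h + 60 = (h - 5)*(h^2 - h - 12) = (h - 5)*(h + 3)*(h - 4)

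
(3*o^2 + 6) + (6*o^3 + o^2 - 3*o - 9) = 6*o^3 + 4*o^2 - 3*o - 3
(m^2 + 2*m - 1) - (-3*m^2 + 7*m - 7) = 4*m^2 - 5*m + 6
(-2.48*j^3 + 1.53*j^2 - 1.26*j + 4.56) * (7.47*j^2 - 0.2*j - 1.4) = -18.5256*j^5 + 11.9251*j^4 - 6.2462*j^3 + 32.1732*j^2 + 0.852*j - 6.384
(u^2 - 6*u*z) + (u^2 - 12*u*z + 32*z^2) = 2*u^2 - 18*u*z + 32*z^2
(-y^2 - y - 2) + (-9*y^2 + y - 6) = -10*y^2 - 8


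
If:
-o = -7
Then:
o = 7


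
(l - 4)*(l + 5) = l^2 + l - 20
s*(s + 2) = s^2 + 2*s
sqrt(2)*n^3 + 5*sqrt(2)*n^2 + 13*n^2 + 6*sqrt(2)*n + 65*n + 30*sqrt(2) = (n + 5)*(n + 6*sqrt(2))*(sqrt(2)*n + 1)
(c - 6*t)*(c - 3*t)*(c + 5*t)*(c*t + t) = c^4*t - 4*c^3*t^2 + c^3*t - 27*c^2*t^3 - 4*c^2*t^2 + 90*c*t^4 - 27*c*t^3 + 90*t^4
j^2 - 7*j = j*(j - 7)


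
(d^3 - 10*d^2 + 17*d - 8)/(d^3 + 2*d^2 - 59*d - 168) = (d^2 - 2*d + 1)/(d^2 + 10*d + 21)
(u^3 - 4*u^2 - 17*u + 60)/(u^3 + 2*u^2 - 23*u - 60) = (u - 3)/(u + 3)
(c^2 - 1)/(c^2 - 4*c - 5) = (c - 1)/(c - 5)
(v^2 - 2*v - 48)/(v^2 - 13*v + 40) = (v + 6)/(v - 5)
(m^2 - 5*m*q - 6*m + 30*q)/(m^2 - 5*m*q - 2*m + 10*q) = (m - 6)/(m - 2)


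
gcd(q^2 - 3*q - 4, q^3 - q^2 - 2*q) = q + 1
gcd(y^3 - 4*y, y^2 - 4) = y^2 - 4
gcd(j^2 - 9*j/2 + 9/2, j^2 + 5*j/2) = 1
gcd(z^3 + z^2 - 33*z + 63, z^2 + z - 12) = z - 3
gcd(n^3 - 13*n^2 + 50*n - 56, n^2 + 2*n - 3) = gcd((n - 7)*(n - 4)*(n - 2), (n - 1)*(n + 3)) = 1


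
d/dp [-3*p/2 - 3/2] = -3/2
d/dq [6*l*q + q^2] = 6*l + 2*q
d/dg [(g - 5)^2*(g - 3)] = (g - 5)*(3*g - 11)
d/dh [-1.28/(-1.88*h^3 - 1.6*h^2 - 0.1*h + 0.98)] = (-7.2192*h^2 - 4.096*h - 0.128)/(1.88*h^3 + 1.6*h^2 + 0.1*h - 0.98)^2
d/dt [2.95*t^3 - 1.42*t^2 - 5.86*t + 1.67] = 8.85*t^2 - 2.84*t - 5.86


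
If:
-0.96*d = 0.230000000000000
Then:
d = -0.24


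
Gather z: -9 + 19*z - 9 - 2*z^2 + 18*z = -2*z^2 + 37*z - 18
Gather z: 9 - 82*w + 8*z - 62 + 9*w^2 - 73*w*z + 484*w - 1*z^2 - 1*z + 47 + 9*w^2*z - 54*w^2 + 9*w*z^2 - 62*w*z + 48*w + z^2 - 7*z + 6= -45*w^2 + 9*w*z^2 + 450*w + z*(9*w^2 - 135*w)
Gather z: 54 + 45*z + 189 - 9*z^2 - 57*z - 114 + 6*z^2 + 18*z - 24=-3*z^2 + 6*z + 105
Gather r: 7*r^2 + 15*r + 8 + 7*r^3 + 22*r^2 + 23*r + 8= 7*r^3 + 29*r^2 + 38*r + 16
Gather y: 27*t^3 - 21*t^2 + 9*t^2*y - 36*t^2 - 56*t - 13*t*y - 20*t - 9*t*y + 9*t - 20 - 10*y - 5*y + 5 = 27*t^3 - 57*t^2 - 67*t + y*(9*t^2 - 22*t - 15) - 15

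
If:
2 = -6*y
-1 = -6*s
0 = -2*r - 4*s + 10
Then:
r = 14/3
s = 1/6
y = -1/3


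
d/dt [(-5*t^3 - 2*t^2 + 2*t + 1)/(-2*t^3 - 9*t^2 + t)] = (41*t^4 - 2*t^3 + 22*t^2 + 18*t - 1)/(t^2*(4*t^4 + 36*t^3 + 77*t^2 - 18*t + 1))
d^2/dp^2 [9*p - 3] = 0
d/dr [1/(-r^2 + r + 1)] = (2*r - 1)/(-r^2 + r + 1)^2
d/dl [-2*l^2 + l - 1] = 1 - 4*l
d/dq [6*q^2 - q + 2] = 12*q - 1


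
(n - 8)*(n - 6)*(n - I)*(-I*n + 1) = -I*n^4 + 14*I*n^3 - 49*I*n^2 + 14*I*n - 48*I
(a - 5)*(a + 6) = a^2 + a - 30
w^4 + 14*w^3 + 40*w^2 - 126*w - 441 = (w - 3)*(w + 3)*(w + 7)^2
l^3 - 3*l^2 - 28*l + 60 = (l - 6)*(l - 2)*(l + 5)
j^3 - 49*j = j*(j - 7)*(j + 7)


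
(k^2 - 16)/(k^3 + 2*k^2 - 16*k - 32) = 1/(k + 2)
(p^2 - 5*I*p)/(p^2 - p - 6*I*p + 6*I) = p*(p - 5*I)/(p^2 - p - 6*I*p + 6*I)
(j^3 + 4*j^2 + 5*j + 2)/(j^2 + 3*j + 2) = j + 1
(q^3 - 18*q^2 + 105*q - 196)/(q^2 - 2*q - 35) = (q^2 - 11*q + 28)/(q + 5)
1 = 1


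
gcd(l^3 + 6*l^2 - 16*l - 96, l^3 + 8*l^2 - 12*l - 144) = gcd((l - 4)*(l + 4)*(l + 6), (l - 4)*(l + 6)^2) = l^2 + 2*l - 24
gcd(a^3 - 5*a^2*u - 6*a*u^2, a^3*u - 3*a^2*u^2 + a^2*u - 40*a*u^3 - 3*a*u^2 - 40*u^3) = 1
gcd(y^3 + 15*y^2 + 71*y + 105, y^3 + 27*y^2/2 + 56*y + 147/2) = y^2 + 10*y + 21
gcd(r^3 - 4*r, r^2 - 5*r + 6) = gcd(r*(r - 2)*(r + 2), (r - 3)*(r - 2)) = r - 2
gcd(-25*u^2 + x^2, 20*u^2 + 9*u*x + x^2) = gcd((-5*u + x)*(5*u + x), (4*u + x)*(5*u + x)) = 5*u + x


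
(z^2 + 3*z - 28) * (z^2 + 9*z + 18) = z^4 + 12*z^3 + 17*z^2 - 198*z - 504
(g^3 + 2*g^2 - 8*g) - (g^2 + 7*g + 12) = g^3 + g^2 - 15*g - 12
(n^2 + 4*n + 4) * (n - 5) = n^3 - n^2 - 16*n - 20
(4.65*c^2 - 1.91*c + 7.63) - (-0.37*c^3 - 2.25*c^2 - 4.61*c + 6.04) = 0.37*c^3 + 6.9*c^2 + 2.7*c + 1.59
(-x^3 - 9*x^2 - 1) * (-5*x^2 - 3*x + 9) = 5*x^5 + 48*x^4 + 18*x^3 - 76*x^2 + 3*x - 9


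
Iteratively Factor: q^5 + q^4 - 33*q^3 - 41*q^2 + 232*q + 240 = (q + 1)*(q^4 - 33*q^2 - 8*q + 240) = (q - 3)*(q + 1)*(q^3 + 3*q^2 - 24*q - 80) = (q - 5)*(q - 3)*(q + 1)*(q^2 + 8*q + 16) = (q - 5)*(q - 3)*(q + 1)*(q + 4)*(q + 4)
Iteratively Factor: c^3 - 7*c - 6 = (c + 2)*(c^2 - 2*c - 3) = (c - 3)*(c + 2)*(c + 1)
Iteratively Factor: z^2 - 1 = (z + 1)*(z - 1)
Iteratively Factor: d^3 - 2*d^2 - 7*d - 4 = (d + 1)*(d^2 - 3*d - 4) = (d + 1)^2*(d - 4)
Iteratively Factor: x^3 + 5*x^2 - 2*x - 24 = (x - 2)*(x^2 + 7*x + 12) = (x - 2)*(x + 4)*(x + 3)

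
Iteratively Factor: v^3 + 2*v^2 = (v)*(v^2 + 2*v) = v*(v + 2)*(v)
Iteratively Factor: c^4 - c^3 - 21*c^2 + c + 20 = (c - 1)*(c^3 - 21*c - 20) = (c - 1)*(c + 1)*(c^2 - c - 20) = (c - 5)*(c - 1)*(c + 1)*(c + 4)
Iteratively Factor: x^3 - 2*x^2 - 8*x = (x - 4)*(x^2 + 2*x) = x*(x - 4)*(x + 2)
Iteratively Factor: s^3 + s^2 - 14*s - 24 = (s - 4)*(s^2 + 5*s + 6) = (s - 4)*(s + 2)*(s + 3)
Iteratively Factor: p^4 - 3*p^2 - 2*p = (p + 1)*(p^3 - p^2 - 2*p) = p*(p + 1)*(p^2 - p - 2) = p*(p - 2)*(p + 1)*(p + 1)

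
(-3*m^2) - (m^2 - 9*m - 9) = -4*m^2 + 9*m + 9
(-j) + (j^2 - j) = j^2 - 2*j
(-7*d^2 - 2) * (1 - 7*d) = 49*d^3 - 7*d^2 + 14*d - 2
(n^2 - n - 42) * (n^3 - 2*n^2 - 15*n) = n^5 - 3*n^4 - 55*n^3 + 99*n^2 + 630*n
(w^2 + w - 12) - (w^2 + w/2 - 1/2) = w/2 - 23/2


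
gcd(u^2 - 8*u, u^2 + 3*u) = u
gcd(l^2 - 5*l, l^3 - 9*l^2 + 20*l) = l^2 - 5*l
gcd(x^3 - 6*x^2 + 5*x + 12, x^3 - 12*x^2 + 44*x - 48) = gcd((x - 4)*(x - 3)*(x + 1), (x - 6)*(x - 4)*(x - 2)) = x - 4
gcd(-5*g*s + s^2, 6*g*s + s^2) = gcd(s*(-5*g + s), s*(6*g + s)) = s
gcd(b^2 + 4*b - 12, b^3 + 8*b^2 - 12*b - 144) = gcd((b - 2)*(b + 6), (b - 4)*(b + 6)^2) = b + 6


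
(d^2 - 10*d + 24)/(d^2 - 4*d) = (d - 6)/d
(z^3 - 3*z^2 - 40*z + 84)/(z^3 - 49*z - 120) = (-z^3 + 3*z^2 + 40*z - 84)/(-z^3 + 49*z + 120)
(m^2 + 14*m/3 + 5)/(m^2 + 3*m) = (m + 5/3)/m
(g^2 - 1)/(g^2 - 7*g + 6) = (g + 1)/(g - 6)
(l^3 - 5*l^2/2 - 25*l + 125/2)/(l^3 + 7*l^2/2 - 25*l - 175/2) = (2*l - 5)/(2*l + 7)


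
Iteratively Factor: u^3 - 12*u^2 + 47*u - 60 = (u - 5)*(u^2 - 7*u + 12) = (u - 5)*(u - 4)*(u - 3)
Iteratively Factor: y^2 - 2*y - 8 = (y + 2)*(y - 4)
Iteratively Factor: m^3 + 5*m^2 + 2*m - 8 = (m + 2)*(m^2 + 3*m - 4) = (m + 2)*(m + 4)*(m - 1)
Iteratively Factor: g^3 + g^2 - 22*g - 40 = (g + 2)*(g^2 - g - 20) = (g + 2)*(g + 4)*(g - 5)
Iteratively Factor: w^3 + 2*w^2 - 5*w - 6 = (w + 3)*(w^2 - w - 2) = (w + 1)*(w + 3)*(w - 2)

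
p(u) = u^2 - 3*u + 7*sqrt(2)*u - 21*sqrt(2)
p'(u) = 2*u - 3 + 7*sqrt(2)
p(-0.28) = -31.55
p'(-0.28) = 6.34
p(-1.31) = -37.02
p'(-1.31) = 4.28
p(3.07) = 0.91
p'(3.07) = 13.04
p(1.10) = -20.90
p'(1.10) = 9.10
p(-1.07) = -35.94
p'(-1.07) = 4.76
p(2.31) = -8.42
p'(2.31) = 11.52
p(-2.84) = -41.23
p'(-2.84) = 1.22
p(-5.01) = -39.16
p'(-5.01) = -3.12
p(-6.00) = -35.10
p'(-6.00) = -5.10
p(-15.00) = 91.81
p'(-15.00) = -23.10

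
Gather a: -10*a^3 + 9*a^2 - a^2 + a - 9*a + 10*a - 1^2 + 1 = -10*a^3 + 8*a^2 + 2*a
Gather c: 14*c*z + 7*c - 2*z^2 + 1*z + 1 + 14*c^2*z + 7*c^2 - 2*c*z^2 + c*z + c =c^2*(14*z + 7) + c*(-2*z^2 + 15*z + 8) - 2*z^2 + z + 1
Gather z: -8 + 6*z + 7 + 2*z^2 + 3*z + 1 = 2*z^2 + 9*z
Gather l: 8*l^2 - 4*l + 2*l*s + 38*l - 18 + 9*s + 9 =8*l^2 + l*(2*s + 34) + 9*s - 9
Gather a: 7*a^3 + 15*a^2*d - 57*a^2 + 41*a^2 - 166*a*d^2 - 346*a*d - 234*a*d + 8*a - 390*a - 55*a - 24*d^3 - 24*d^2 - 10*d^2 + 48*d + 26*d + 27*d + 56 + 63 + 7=7*a^3 + a^2*(15*d - 16) + a*(-166*d^2 - 580*d - 437) - 24*d^3 - 34*d^2 + 101*d + 126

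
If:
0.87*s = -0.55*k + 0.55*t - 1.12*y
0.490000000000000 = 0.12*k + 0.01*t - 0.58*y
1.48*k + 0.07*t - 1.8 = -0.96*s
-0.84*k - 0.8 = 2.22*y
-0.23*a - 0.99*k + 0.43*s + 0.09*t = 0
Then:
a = -2.26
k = 0.82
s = 0.59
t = 0.38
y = -0.67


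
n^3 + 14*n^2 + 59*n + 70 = (n + 2)*(n + 5)*(n + 7)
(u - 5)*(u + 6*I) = u^2 - 5*u + 6*I*u - 30*I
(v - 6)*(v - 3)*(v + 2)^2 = v^4 - 5*v^3 - 14*v^2 + 36*v + 72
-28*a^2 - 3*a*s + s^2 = (-7*a + s)*(4*a + s)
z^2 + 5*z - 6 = (z - 1)*(z + 6)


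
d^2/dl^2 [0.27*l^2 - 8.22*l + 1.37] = 0.540000000000000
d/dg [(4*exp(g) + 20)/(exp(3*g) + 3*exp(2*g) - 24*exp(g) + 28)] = 8*(-exp(2*g) - 11*exp(g) - 37)*exp(g)/(exp(5*g) + 8*exp(4*g) - 23*exp(3*g) - 134*exp(2*g) + 476*exp(g) - 392)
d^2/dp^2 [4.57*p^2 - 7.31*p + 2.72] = 9.14000000000000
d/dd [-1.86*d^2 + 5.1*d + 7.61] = 5.1 - 3.72*d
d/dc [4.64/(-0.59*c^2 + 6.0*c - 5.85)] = (5.4752*c - 27.84)/(0.59*c^2 - 6.0*c + 5.85)^2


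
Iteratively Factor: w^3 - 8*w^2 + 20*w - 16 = (w - 2)*(w^2 - 6*w + 8) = (w - 2)^2*(w - 4)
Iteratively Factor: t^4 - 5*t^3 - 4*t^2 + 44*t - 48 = (t - 2)*(t^3 - 3*t^2 - 10*t + 24) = (t - 2)^2*(t^2 - t - 12) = (t - 4)*(t - 2)^2*(t + 3)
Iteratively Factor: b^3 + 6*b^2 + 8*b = (b)*(b^2 + 6*b + 8) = b*(b + 2)*(b + 4)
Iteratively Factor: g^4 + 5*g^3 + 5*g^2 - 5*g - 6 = (g + 3)*(g^3 + 2*g^2 - g - 2) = (g - 1)*(g + 3)*(g^2 + 3*g + 2) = (g - 1)*(g + 1)*(g + 3)*(g + 2)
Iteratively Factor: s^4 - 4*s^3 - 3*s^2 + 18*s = (s - 3)*(s^3 - s^2 - 6*s) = (s - 3)^2*(s^2 + 2*s) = (s - 3)^2*(s + 2)*(s)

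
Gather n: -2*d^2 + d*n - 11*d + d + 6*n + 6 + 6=-2*d^2 - 10*d + n*(d + 6) + 12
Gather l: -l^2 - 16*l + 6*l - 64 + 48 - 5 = -l^2 - 10*l - 21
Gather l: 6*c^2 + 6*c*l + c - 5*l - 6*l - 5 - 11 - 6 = 6*c^2 + c + l*(6*c - 11) - 22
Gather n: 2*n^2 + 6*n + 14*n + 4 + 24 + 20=2*n^2 + 20*n + 48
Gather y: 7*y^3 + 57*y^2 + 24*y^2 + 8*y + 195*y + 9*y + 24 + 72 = 7*y^3 + 81*y^2 + 212*y + 96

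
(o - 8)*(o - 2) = o^2 - 10*o + 16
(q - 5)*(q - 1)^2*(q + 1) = q^4 - 6*q^3 + 4*q^2 + 6*q - 5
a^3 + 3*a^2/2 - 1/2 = (a - 1/2)*(a + 1)^2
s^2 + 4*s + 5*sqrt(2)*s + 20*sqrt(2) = (s + 4)*(s + 5*sqrt(2))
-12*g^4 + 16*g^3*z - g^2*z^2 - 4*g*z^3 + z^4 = (-3*g + z)*(-2*g + z)*(-g + z)*(2*g + z)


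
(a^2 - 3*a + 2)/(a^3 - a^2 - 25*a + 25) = (a - 2)/(a^2 - 25)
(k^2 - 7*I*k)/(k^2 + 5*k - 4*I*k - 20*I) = k*(k - 7*I)/(k^2 + k*(5 - 4*I) - 20*I)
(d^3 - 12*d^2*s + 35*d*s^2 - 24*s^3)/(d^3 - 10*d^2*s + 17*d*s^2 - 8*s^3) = (-d + 3*s)/(-d + s)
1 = 1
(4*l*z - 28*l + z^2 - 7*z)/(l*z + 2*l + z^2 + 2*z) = (4*l*z - 28*l + z^2 - 7*z)/(l*z + 2*l + z^2 + 2*z)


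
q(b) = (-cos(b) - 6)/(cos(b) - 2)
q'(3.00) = -0.13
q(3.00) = 1.68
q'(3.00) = -0.13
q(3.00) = 1.68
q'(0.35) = -2.44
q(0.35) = 6.54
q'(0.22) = -1.66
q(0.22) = 6.81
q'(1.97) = -1.29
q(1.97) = 2.35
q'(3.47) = 0.30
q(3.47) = 1.72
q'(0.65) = -3.34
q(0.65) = 5.64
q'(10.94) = 1.89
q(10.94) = 2.89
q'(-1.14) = 2.90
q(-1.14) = 4.06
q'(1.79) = -1.59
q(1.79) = 2.61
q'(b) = (-cos(b) - 6)*sin(b)/(cos(b) - 2)^2 + sin(b)/(cos(b) - 2) = -8*sin(b)/(cos(b) - 2)^2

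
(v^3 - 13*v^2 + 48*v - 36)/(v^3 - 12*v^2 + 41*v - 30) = (v - 6)/(v - 5)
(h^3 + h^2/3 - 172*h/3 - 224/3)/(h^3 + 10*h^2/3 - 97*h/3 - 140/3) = (h - 8)/(h - 5)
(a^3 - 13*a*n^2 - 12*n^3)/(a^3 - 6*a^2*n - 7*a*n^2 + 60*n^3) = (a + n)/(a - 5*n)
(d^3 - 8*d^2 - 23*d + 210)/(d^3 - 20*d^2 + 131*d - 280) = (d^2 - d - 30)/(d^2 - 13*d + 40)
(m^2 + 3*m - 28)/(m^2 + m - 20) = (m + 7)/(m + 5)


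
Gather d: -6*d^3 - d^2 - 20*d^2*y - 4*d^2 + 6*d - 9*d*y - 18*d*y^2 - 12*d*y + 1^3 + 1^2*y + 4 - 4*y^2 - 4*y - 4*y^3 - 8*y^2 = -6*d^3 + d^2*(-20*y - 5) + d*(-18*y^2 - 21*y + 6) - 4*y^3 - 12*y^2 - 3*y + 5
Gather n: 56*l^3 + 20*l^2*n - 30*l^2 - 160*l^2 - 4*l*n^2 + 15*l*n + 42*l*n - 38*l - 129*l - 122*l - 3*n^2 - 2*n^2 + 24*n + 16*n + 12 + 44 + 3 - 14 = 56*l^3 - 190*l^2 - 289*l + n^2*(-4*l - 5) + n*(20*l^2 + 57*l + 40) + 45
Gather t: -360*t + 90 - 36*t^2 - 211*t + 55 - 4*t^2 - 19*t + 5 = -40*t^2 - 590*t + 150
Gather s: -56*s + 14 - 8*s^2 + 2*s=-8*s^2 - 54*s + 14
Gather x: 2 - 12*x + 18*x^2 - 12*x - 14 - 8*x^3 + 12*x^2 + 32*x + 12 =-8*x^3 + 30*x^2 + 8*x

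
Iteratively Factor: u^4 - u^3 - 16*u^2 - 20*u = (u)*(u^3 - u^2 - 16*u - 20) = u*(u - 5)*(u^2 + 4*u + 4) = u*(u - 5)*(u + 2)*(u + 2)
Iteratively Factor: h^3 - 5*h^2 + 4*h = (h)*(h^2 - 5*h + 4) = h*(h - 1)*(h - 4)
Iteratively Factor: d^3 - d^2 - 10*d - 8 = (d + 1)*(d^2 - 2*d - 8) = (d + 1)*(d + 2)*(d - 4)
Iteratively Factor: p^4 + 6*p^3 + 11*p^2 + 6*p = (p + 1)*(p^3 + 5*p^2 + 6*p) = (p + 1)*(p + 2)*(p^2 + 3*p) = p*(p + 1)*(p + 2)*(p + 3)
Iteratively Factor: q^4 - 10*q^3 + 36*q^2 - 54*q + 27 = (q - 3)*(q^3 - 7*q^2 + 15*q - 9) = (q - 3)^2*(q^2 - 4*q + 3) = (q - 3)^2*(q - 1)*(q - 3)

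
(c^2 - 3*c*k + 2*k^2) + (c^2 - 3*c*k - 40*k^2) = 2*c^2 - 6*c*k - 38*k^2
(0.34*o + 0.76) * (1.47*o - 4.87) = 0.4998*o^2 - 0.5386*o - 3.7012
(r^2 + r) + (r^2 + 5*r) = 2*r^2 + 6*r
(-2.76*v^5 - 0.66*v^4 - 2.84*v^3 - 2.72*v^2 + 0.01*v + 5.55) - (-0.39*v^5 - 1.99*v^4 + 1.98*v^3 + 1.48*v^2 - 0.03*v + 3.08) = -2.37*v^5 + 1.33*v^4 - 4.82*v^3 - 4.2*v^2 + 0.04*v + 2.47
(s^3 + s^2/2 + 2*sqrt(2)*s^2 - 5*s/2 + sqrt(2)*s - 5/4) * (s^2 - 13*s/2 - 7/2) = s^5 - 6*s^4 + 2*sqrt(2)*s^4 - 12*sqrt(2)*s^3 - 37*s^3/4 - 27*sqrt(2)*s^2/2 + 53*s^2/4 - 7*sqrt(2)*s/2 + 135*s/8 + 35/8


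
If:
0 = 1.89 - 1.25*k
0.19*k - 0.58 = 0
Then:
No Solution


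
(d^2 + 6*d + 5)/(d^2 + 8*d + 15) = (d + 1)/(d + 3)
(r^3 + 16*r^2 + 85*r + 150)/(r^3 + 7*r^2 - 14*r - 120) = (r + 5)/(r - 4)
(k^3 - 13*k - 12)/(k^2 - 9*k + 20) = (k^2 + 4*k + 3)/(k - 5)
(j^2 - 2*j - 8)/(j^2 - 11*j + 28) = (j + 2)/(j - 7)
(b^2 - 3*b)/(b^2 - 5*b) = (b - 3)/(b - 5)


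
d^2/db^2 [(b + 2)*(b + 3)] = 2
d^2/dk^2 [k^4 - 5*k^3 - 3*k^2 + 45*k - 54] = 12*k^2 - 30*k - 6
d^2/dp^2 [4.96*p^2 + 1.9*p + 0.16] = 9.92000000000000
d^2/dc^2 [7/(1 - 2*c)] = -56/(2*c - 1)^3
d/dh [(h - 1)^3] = 3*(h - 1)^2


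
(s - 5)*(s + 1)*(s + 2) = s^3 - 2*s^2 - 13*s - 10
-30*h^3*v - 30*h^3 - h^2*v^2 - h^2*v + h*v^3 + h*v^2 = (-6*h + v)*(5*h + v)*(h*v + h)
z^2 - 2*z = z*(z - 2)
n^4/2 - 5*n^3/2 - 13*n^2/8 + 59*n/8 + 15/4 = (n/2 + 1/4)*(n - 5)*(n - 2)*(n + 3/2)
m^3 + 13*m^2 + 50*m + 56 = (m + 2)*(m + 4)*(m + 7)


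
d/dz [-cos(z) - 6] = sin(z)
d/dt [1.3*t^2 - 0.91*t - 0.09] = 2.6*t - 0.91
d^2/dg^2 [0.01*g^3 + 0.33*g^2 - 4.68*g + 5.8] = 0.06*g + 0.66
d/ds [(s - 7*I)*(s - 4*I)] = 2*s - 11*I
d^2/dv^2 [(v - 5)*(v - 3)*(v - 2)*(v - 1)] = 12*v^2 - 66*v + 82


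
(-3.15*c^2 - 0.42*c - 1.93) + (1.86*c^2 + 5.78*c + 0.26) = -1.29*c^2 + 5.36*c - 1.67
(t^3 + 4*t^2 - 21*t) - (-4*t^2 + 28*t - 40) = t^3 + 8*t^2 - 49*t + 40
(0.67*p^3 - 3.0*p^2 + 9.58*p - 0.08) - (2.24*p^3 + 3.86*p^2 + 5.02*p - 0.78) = -1.57*p^3 - 6.86*p^2 + 4.56*p + 0.7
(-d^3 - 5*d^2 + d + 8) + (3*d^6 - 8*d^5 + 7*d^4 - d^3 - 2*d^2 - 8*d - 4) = 3*d^6 - 8*d^5 + 7*d^4 - 2*d^3 - 7*d^2 - 7*d + 4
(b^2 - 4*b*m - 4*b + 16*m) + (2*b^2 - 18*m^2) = 3*b^2 - 4*b*m - 4*b - 18*m^2 + 16*m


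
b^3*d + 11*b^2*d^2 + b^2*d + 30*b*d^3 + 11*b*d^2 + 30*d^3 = (b + 5*d)*(b + 6*d)*(b*d + d)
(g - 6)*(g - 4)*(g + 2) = g^3 - 8*g^2 + 4*g + 48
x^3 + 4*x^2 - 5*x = x*(x - 1)*(x + 5)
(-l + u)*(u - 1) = -l*u + l + u^2 - u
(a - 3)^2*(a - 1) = a^3 - 7*a^2 + 15*a - 9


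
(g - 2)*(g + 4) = g^2 + 2*g - 8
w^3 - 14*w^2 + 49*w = w*(w - 7)^2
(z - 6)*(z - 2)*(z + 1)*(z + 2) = z^4 - 5*z^3 - 10*z^2 + 20*z + 24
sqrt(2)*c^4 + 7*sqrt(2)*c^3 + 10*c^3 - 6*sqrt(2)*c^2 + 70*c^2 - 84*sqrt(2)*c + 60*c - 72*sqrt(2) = (c + 6)*(c - sqrt(2))*(c + 6*sqrt(2))*(sqrt(2)*c + sqrt(2))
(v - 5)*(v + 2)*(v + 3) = v^3 - 19*v - 30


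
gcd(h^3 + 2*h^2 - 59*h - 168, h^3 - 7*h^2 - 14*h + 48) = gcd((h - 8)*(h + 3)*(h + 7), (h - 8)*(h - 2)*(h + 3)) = h^2 - 5*h - 24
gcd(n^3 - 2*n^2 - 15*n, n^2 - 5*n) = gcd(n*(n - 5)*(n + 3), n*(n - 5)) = n^2 - 5*n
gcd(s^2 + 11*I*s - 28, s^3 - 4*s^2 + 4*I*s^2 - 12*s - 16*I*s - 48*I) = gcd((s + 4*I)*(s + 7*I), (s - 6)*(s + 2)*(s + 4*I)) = s + 4*I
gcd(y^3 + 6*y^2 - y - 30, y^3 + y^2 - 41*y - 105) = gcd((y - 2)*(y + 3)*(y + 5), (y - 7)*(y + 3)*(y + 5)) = y^2 + 8*y + 15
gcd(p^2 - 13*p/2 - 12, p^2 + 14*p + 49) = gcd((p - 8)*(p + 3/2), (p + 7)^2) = 1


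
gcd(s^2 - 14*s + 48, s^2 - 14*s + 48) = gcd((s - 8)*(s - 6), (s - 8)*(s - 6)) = s^2 - 14*s + 48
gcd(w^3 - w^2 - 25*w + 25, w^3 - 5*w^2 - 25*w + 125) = w^2 - 25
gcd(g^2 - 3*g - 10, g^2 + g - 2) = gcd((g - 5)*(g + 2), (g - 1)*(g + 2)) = g + 2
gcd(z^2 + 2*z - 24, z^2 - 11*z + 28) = z - 4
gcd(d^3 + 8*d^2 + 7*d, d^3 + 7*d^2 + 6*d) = d^2 + d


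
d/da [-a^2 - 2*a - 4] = -2*a - 2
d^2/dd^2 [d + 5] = 0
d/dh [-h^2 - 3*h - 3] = -2*h - 3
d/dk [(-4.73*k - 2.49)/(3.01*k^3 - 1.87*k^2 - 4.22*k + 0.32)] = (28.4746*k^3 + 13.6396*k^2 - 9.3126*k - 12.0214)/(9.0601*k^6 - 11.2574*k^5 - 21.9075*k^4 + 17.7092*k^3 + 16.6116*k^2 - 2.7008*k + 0.1024)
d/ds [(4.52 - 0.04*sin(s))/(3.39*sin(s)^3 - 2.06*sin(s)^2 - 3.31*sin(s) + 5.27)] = (0.2712*sin(s)^3 - 46.0508*sin(s)^2 + 18.6224*sin(s) + 14.7504)*cos(s)/(11.4921*sin(s)^6 - 13.9668*sin(s)^5 - 18.1982*sin(s)^4 + 49.3678*sin(s)^3 - 10.7563*sin(s)^2 - 34.8874*sin(s) + 27.7729)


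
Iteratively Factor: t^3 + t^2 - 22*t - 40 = (t - 5)*(t^2 + 6*t + 8) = (t - 5)*(t + 4)*(t + 2)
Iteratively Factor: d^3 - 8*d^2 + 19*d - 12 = (d - 4)*(d^2 - 4*d + 3) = (d - 4)*(d - 3)*(d - 1)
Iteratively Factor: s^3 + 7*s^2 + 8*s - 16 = (s + 4)*(s^2 + 3*s - 4) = (s - 1)*(s + 4)*(s + 4)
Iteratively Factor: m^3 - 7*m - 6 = (m - 3)*(m^2 + 3*m + 2) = (m - 3)*(m + 1)*(m + 2)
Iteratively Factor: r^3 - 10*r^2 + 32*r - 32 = (r - 2)*(r^2 - 8*r + 16) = (r - 4)*(r - 2)*(r - 4)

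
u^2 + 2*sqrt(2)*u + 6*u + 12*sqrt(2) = (u + 6)*(u + 2*sqrt(2))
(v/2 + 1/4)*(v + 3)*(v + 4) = v^3/2 + 15*v^2/4 + 31*v/4 + 3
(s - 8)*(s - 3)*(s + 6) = s^3 - 5*s^2 - 42*s + 144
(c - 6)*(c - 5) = c^2 - 11*c + 30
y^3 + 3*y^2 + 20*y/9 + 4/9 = (y + 1/3)*(y + 2/3)*(y + 2)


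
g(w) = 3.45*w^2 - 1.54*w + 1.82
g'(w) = 6.9*w - 1.54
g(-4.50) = 78.61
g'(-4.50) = -32.59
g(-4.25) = 70.68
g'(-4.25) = -30.86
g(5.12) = 84.37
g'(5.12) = 33.79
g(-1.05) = 7.24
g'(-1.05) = -8.78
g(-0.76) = 4.98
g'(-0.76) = -6.78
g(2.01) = 12.66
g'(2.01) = 12.33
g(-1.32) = 9.86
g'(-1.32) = -10.65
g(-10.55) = 402.06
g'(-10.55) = -74.34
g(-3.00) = 37.49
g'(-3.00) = -22.24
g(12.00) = 480.14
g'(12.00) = 81.26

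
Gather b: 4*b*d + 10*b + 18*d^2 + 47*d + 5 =b*(4*d + 10) + 18*d^2 + 47*d + 5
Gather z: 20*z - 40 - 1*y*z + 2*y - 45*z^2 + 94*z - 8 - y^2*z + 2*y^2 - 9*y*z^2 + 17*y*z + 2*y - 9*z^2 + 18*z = 2*y^2 + 4*y + z^2*(-9*y - 54) + z*(-y^2 + 16*y + 132) - 48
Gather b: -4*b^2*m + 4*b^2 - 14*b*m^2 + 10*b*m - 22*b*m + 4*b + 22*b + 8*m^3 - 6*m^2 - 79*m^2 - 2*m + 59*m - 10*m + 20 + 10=b^2*(4 - 4*m) + b*(-14*m^2 - 12*m + 26) + 8*m^3 - 85*m^2 + 47*m + 30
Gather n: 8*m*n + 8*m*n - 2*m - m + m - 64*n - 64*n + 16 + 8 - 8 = -2*m + n*(16*m - 128) + 16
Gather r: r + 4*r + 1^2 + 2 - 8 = 5*r - 5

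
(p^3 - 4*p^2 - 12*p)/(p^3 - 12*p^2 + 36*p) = (p + 2)/(p - 6)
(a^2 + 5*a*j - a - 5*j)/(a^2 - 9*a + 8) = (a + 5*j)/(a - 8)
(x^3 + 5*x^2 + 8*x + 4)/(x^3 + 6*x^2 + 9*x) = (x^3 + 5*x^2 + 8*x + 4)/(x*(x^2 + 6*x + 9))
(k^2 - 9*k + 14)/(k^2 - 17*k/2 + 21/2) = 2*(k - 2)/(2*k - 3)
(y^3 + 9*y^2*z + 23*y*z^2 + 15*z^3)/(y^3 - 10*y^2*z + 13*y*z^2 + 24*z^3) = (y^2 + 8*y*z + 15*z^2)/(y^2 - 11*y*z + 24*z^2)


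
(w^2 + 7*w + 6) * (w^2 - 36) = w^4 + 7*w^3 - 30*w^2 - 252*w - 216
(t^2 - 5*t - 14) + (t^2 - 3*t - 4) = 2*t^2 - 8*t - 18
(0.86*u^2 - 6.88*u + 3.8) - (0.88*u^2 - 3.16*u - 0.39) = -0.02*u^2 - 3.72*u + 4.19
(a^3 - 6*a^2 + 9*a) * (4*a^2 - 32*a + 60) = 4*a^5 - 56*a^4 + 288*a^3 - 648*a^2 + 540*a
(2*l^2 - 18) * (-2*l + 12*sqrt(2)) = -4*l^3 + 24*sqrt(2)*l^2 + 36*l - 216*sqrt(2)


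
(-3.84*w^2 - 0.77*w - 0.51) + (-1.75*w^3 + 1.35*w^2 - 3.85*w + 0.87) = -1.75*w^3 - 2.49*w^2 - 4.62*w + 0.36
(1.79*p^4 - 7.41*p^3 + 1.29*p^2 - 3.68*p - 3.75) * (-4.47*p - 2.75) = -8.0013*p^5 + 28.2002*p^4 + 14.6112*p^3 + 12.9021*p^2 + 26.8825*p + 10.3125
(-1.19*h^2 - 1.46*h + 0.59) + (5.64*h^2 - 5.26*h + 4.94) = 4.45*h^2 - 6.72*h + 5.53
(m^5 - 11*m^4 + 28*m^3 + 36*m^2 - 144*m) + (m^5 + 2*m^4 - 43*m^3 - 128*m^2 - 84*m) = 2*m^5 - 9*m^4 - 15*m^3 - 92*m^2 - 228*m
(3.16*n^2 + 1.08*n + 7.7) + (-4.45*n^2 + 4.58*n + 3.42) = -1.29*n^2 + 5.66*n + 11.12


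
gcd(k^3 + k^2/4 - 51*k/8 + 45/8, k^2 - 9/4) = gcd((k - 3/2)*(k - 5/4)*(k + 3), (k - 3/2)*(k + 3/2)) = k - 3/2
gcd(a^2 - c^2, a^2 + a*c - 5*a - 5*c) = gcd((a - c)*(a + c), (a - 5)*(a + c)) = a + c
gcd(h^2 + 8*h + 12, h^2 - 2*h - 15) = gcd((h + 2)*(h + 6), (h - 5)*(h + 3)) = 1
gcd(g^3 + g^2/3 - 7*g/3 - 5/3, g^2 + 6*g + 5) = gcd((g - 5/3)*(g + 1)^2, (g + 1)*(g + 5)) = g + 1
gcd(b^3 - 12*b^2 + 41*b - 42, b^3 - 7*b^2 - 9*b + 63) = b^2 - 10*b + 21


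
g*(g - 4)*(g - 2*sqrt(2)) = g^3 - 4*g^2 - 2*sqrt(2)*g^2 + 8*sqrt(2)*g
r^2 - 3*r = r*(r - 3)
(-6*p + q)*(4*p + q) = -24*p^2 - 2*p*q + q^2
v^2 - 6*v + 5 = (v - 5)*(v - 1)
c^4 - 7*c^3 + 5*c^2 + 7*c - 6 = (c - 6)*(c - 1)^2*(c + 1)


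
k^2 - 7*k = k*(k - 7)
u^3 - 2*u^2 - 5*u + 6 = (u - 3)*(u - 1)*(u + 2)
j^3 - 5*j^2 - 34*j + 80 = (j - 8)*(j - 2)*(j + 5)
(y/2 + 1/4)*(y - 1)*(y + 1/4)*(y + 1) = y^4/2 + 3*y^3/8 - 7*y^2/16 - 3*y/8 - 1/16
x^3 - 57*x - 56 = (x - 8)*(x + 1)*(x + 7)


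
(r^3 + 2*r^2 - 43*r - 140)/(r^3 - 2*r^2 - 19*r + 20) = (r^2 - 2*r - 35)/(r^2 - 6*r + 5)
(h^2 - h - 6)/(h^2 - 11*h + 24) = (h + 2)/(h - 8)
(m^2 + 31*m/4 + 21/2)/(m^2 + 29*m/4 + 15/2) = (4*m + 7)/(4*m + 5)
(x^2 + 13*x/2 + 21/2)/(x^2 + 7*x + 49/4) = 2*(x + 3)/(2*x + 7)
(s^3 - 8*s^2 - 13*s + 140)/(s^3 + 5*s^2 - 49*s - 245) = (s^2 - s - 20)/(s^2 + 12*s + 35)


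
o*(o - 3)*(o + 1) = o^3 - 2*o^2 - 3*o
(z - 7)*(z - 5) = z^2 - 12*z + 35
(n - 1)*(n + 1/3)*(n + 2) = n^3 + 4*n^2/3 - 5*n/3 - 2/3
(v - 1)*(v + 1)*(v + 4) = v^3 + 4*v^2 - v - 4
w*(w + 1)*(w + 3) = w^3 + 4*w^2 + 3*w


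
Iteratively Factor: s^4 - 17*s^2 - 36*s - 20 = (s + 1)*(s^3 - s^2 - 16*s - 20) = (s + 1)*(s + 2)*(s^2 - 3*s - 10) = (s - 5)*(s + 1)*(s + 2)*(s + 2)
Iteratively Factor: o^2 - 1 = (o - 1)*(o + 1)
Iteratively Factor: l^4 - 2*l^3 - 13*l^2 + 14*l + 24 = (l - 4)*(l^3 + 2*l^2 - 5*l - 6) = (l - 4)*(l - 2)*(l^2 + 4*l + 3) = (l - 4)*(l - 2)*(l + 1)*(l + 3)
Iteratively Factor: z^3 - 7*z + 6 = (z + 3)*(z^2 - 3*z + 2) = (z - 1)*(z + 3)*(z - 2)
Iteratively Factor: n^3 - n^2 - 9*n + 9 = (n + 3)*(n^2 - 4*n + 3) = (n - 3)*(n + 3)*(n - 1)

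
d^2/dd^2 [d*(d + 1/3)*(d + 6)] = 6*d + 38/3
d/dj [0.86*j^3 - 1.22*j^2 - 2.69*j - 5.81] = 2.58*j^2 - 2.44*j - 2.69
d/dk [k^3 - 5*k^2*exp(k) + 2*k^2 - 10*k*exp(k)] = -5*k^2*exp(k) + 3*k^2 - 20*k*exp(k) + 4*k - 10*exp(k)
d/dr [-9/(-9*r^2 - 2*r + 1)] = 18*(-9*r - 1)/(9*r^2 + 2*r - 1)^2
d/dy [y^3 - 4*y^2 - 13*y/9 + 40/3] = 3*y^2 - 8*y - 13/9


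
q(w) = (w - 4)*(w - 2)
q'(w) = 2*w - 6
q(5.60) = 5.76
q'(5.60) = 5.20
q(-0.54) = 11.53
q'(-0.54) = -7.08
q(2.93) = -1.00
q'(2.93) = -0.14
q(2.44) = -0.69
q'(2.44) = -1.12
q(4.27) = 0.61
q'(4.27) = 2.54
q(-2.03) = 24.30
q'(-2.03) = -10.06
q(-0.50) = 11.25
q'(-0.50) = -7.00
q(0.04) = 7.76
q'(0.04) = -5.92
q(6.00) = 8.00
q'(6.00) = 6.00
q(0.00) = 8.00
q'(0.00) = -6.00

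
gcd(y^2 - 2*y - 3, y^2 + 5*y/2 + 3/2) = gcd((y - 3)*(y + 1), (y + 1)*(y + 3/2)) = y + 1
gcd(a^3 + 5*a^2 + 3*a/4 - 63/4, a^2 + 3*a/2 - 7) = a + 7/2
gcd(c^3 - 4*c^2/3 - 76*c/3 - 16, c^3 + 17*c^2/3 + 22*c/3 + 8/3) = c^2 + 14*c/3 + 8/3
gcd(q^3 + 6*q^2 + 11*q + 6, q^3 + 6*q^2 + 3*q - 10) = q + 2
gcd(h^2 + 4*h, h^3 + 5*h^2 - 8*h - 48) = h + 4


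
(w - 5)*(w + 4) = w^2 - w - 20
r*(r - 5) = r^2 - 5*r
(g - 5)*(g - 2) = g^2 - 7*g + 10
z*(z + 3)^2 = z^3 + 6*z^2 + 9*z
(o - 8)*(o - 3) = o^2 - 11*o + 24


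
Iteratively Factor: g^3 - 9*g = (g + 3)*(g^2 - 3*g) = (g - 3)*(g + 3)*(g)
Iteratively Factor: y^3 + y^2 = (y + 1)*(y^2) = y*(y + 1)*(y)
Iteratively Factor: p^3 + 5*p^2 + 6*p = (p)*(p^2 + 5*p + 6) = p*(p + 2)*(p + 3)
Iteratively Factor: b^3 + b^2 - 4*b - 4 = (b + 2)*(b^2 - b - 2) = (b - 2)*(b + 2)*(b + 1)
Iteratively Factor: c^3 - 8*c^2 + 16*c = (c - 4)*(c^2 - 4*c) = (c - 4)^2*(c)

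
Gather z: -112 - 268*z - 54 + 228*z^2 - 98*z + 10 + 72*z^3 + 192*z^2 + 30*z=72*z^3 + 420*z^2 - 336*z - 156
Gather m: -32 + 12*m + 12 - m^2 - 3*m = -m^2 + 9*m - 20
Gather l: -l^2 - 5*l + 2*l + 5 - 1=-l^2 - 3*l + 4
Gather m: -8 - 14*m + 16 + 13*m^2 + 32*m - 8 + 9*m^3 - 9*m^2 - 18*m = 9*m^3 + 4*m^2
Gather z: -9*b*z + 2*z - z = z*(1 - 9*b)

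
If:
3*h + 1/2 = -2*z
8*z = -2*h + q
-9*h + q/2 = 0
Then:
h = -1/14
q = -9/7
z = -1/7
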